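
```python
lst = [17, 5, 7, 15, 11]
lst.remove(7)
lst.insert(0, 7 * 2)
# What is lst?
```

After line 1: lst = [17, 5, 7, 15, 11]
After line 2 (remove first 7): lst = [17, 5, 15, 11]
After line 3 (insert 14 at index 0): lst = [14, 17, 5, 15, 11]

[14, 17, 5, 15, 11]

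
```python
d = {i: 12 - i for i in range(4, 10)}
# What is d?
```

{4: 8, 5: 7, 6: 6, 7: 5, 8: 4, 9: 3}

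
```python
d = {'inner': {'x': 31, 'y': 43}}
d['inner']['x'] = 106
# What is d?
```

After line 1: d = {'inner': {'x': 31, 'y': 43}}
After line 2 (inner x overwritten): d = {'inner': {'x': 106, 'y': 43}}

{'inner': {'x': 106, 'y': 43}}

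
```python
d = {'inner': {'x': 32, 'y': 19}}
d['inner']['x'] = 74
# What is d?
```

After line 1: d = {'inner': {'x': 32, 'y': 19}}
After line 2 (inner x overwritten): d = {'inner': {'x': 74, 'y': 19}}

{'inner': {'x': 74, 'y': 19}}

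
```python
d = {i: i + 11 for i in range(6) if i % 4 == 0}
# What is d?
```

{0: 11, 4: 15}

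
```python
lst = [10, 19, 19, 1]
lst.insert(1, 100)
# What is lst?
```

[10, 100, 19, 19, 1]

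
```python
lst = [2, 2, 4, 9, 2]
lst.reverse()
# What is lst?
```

[2, 9, 4, 2, 2]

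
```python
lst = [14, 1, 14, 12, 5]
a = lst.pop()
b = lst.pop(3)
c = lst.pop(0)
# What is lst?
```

After line 1: lst = [14, 1, 14, 12, 5]
After line 2 (pop() -> a = 5): lst = [14, 1, 14, 12]
After line 3 (pop(3) -> b = 12): lst = [14, 1, 14]
After line 4 (pop(0) -> c = 14): lst = [1, 14]

[1, 14]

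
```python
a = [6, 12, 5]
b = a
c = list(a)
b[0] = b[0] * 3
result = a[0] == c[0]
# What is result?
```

After line 1: a = [6, 12, 5]
After line 2 (b = a, alias): a = [6, 12, 5], b = [6, 12, 5]
After line 3 (c = list(a) is a copy, new object): c = [6, 12, 5]
After line 4 (b[0] = 6 * 3 = 18; mutates shared a/b): a = b = [18, 12, 5], c = [6, 12, 5]
After line 5 (a[0] = 18, c[0] = 6; result = False)

False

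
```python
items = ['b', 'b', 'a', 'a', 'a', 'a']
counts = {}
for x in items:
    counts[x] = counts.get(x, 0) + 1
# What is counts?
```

Initial: counts = {}, items = ['b', 'b', 'a', 'a', 'a', 'a']
See 'b': counts = {'b': 1}
See 'b': counts = {'b': 2}
See 'a': counts = {'b': 2, 'a': 1}
See 'a': counts = {'b': 2, 'a': 2}
See 'a': counts = {'b': 2, 'a': 3}
See 'a': counts = {'b': 2, 'a': 4}

{'b': 2, 'a': 4}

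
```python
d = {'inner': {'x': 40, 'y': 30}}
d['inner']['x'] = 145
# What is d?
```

After line 1: d = {'inner': {'x': 40, 'y': 30}}
After line 2 (inner x overwritten): d = {'inner': {'x': 145, 'y': 30}}

{'inner': {'x': 145, 'y': 30}}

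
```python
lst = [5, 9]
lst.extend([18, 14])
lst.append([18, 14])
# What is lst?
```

After line 1: lst = [5, 9]
After line 2 (extend unpacks [18, 14]): lst = [5, 9, 18, 14]
After line 3 (append adds [18, 14] as single element): lst = [5, 9, 18, 14, [18, 14]]

[5, 9, 18, 14, [18, 14]]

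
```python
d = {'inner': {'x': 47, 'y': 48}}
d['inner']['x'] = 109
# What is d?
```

After line 1: d = {'inner': {'x': 47, 'y': 48}}
After line 2 (inner x overwritten): d = {'inner': {'x': 109, 'y': 48}}

{'inner': {'x': 109, 'y': 48}}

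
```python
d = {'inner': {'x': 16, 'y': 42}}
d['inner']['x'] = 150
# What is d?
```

After line 1: d = {'inner': {'x': 16, 'y': 42}}
After line 2 (inner x overwritten): d = {'inner': {'x': 150, 'y': 42}}

{'inner': {'x': 150, 'y': 42}}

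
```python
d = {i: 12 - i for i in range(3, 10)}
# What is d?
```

{3: 9, 4: 8, 5: 7, 6: 6, 7: 5, 8: 4, 9: 3}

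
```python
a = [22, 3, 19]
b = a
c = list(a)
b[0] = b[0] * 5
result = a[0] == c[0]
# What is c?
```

After line 1: a = [22, 3, 19]
After line 2 (b = a, alias): a = [22, 3, 19], b = [22, 3, 19]
After line 3 (c = list(a) is a copy, new object): c = [22, 3, 19]
After line 4 (b[0] = 22 * 5 = 110; mutates shared a/b): a = b = [110, 3, 19], c = [22, 3, 19]
After line 5 (a[0] = 110, c[0] = 22; result = False)

[22, 3, 19]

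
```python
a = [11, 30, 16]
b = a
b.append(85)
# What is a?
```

After line 1: a = [11, 30, 16]
After line 2 (b = a is an alias, same object): a = [11, 30, 16], b = [11, 30, 16]
After line 3 (b.append mutates the shared list): a = [11, 30, 16, 85], b = [11, 30, 16, 85]

[11, 30, 16, 85]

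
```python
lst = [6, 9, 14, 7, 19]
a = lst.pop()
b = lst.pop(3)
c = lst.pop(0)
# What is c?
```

After line 1: lst = [6, 9, 14, 7, 19]
After line 2 (pop() -> a = 19): lst = [6, 9, 14, 7]
After line 3 (pop(3) -> b = 7): lst = [6, 9, 14]
After line 4 (pop(0) -> c = 6): lst = [9, 14]

6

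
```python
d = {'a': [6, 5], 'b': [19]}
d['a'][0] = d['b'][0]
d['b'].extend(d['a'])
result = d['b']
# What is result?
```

After line 1: d = {'a': [6, 5], 'b': [19]}
After line 2 (a[0] = b[0] = 19): d = {'a': [19, 5], 'b': [19]}
After line 3 (b.extend(a) appends [19, 5]): d = {'a': [19, 5], 'b': [19, 19, 5]}
After line 4: result = d['b'] = [19, 19, 5]

[19, 19, 5]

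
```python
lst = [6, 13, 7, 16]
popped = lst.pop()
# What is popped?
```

16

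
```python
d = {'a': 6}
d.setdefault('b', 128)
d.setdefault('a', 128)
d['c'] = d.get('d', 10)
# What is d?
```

After line 1: d = {'a': 6}
After line 2 (setdefault adds 'b'=128): d = {'a': 6, 'b': 128}
After line 3 (setdefault 'a' no-op, already exists): d = {'a': 6, 'b': 128}
After line 4 (get('d', 10) returns default since 'd' not in d): d = {'a': 6, 'b': 128, 'c': 10}

{'a': 6, 'b': 128, 'c': 10}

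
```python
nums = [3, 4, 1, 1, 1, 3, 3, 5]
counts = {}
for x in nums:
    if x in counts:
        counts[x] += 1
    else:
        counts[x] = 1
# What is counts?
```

Initial: counts = {}, nums = [3, 4, 1, 1, 1, 3, 3, 5]
See 3: counts = {3: 1}
See 4: counts = {3: 1, 4: 1}
See 1: counts = {3: 1, 4: 1, 1: 1}
See 1: counts = {3: 1, 4: 1, 1: 2}
See 1: counts = {3: 1, 4: 1, 1: 3}
See 3: counts = {3: 2, 4: 1, 1: 3}
See 3: counts = {3: 3, 4: 1, 1: 3}
See 5: counts = {3: 3, 4: 1, 1: 3, 5: 1}

{3: 3, 4: 1, 1: 3, 5: 1}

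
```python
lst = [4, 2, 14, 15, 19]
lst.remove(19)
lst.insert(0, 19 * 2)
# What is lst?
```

After line 1: lst = [4, 2, 14, 15, 19]
After line 2 (remove first 19): lst = [4, 2, 14, 15]
After line 3 (insert 38 at index 0): lst = [38, 4, 2, 14, 15]

[38, 4, 2, 14, 15]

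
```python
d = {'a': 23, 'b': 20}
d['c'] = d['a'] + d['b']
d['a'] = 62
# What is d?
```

After line 1: d = {'a': 23, 'b': 20}
After line 2 (d['c'] = 23 + 20): d = {'a': 23, 'b': 20, 'c': 43}
After line 3: d = {'a': 62, 'b': 20, 'c': 43}

{'a': 62, 'b': 20, 'c': 43}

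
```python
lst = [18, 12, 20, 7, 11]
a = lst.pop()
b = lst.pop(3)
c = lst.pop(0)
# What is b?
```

After line 1: lst = [18, 12, 20, 7, 11]
After line 2 (pop() -> a = 11): lst = [18, 12, 20, 7]
After line 3 (pop(3) -> b = 7): lst = [18, 12, 20]
After line 4 (pop(0) -> c = 18): lst = [12, 20]

7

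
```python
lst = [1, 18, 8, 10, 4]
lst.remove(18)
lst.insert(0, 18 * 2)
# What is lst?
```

After line 1: lst = [1, 18, 8, 10, 4]
After line 2 (remove first 18): lst = [1, 8, 10, 4]
After line 3 (insert 36 at index 0): lst = [36, 1, 8, 10, 4]

[36, 1, 8, 10, 4]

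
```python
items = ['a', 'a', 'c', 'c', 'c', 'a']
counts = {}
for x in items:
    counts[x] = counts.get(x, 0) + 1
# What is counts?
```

Initial: counts = {}, items = ['a', 'a', 'c', 'c', 'c', 'a']
See 'a': counts = {'a': 1}
See 'a': counts = {'a': 2}
See 'c': counts = {'a': 2, 'c': 1}
See 'c': counts = {'a': 2, 'c': 2}
See 'c': counts = {'a': 2, 'c': 3}
See 'a': counts = {'a': 3, 'c': 3}

{'a': 3, 'c': 3}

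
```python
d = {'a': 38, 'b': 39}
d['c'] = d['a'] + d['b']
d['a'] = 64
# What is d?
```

After line 1: d = {'a': 38, 'b': 39}
After line 2 (d['c'] = 38 + 39): d = {'a': 38, 'b': 39, 'c': 77}
After line 3: d = {'a': 64, 'b': 39, 'c': 77}

{'a': 64, 'b': 39, 'c': 77}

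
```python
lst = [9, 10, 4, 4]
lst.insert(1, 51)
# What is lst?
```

[9, 51, 10, 4, 4]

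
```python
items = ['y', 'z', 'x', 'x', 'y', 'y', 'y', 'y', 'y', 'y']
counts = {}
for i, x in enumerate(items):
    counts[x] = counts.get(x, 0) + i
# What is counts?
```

Initial: counts = {}, items = ['y', 'z', 'x', 'x', 'y', 'y', 'y', 'y', 'y', 'y']
i=0, x='y': counts = {'y': 0}
i=1, x='z': counts = {'y': 0, 'z': 1}
i=2, x='x': counts = {'y': 0, 'z': 1, 'x': 2}
i=3, x='x': counts = {'y': 0, 'z': 1, 'x': 5}
i=4, x='y': counts = {'y': 4, 'z': 1, 'x': 5}
i=5, x='y': counts = {'y': 9, 'z': 1, 'x': 5}
i=6, x='y': counts = {'y': 15, 'z': 1, 'x': 5}
i=7, x='y': counts = {'y': 22, 'z': 1, 'x': 5}
i=8, x='y': counts = {'y': 30, 'z': 1, 'x': 5}
i=9, x='y': counts = {'y': 39, 'z': 1, 'x': 5}

{'y': 39, 'z': 1, 'x': 5}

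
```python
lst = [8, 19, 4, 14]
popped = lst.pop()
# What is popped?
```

14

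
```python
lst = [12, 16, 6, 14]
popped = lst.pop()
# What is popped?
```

14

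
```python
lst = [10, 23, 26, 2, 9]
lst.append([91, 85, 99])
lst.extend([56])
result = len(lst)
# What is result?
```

After line 1: lst = [10, 23, 26, 2, 9]
After line 2 (append adds [91, 85, 99] as single element): lst = [10, 23, 26, 2, 9, [91, 85, 99]]
After line 3 (extend unpacks [56], adds 56): lst = [10, 23, 26, 2, 9, [91, 85, 99], 56]
After line 4: result = len(lst) = 7

7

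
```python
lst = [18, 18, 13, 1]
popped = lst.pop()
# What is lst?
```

[18, 18, 13]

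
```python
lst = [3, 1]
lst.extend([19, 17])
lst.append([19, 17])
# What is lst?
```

After line 1: lst = [3, 1]
After line 2 (extend unpacks [19, 17]): lst = [3, 1, 19, 17]
After line 3 (append adds [19, 17] as single element): lst = [3, 1, 19, 17, [19, 17]]

[3, 1, 19, 17, [19, 17]]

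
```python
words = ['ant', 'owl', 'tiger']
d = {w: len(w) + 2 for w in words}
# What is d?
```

{'ant': 5, 'owl': 5, 'tiger': 7}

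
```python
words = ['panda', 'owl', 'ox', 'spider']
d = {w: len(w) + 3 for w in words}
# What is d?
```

{'panda': 8, 'owl': 6, 'ox': 5, 'spider': 9}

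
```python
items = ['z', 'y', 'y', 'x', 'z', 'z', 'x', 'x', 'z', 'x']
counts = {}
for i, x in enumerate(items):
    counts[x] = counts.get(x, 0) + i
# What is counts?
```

Initial: counts = {}, items = ['z', 'y', 'y', 'x', 'z', 'z', 'x', 'x', 'z', 'x']
i=0, x='z': counts = {'z': 0}
i=1, x='y': counts = {'z': 0, 'y': 1}
i=2, x='y': counts = {'z': 0, 'y': 3}
i=3, x='x': counts = {'z': 0, 'y': 3, 'x': 3}
i=4, x='z': counts = {'z': 4, 'y': 3, 'x': 3}
i=5, x='z': counts = {'z': 9, 'y': 3, 'x': 3}
i=6, x='x': counts = {'z': 9, 'y': 3, 'x': 9}
i=7, x='x': counts = {'z': 9, 'y': 3, 'x': 16}
i=8, x='z': counts = {'z': 17, 'y': 3, 'x': 16}
i=9, x='x': counts = {'z': 17, 'y': 3, 'x': 25}

{'z': 17, 'y': 3, 'x': 25}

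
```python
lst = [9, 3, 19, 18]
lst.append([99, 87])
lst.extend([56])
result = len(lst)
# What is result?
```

After line 1: lst = [9, 3, 19, 18]
After line 2 (append adds [99, 87] as single element): lst = [9, 3, 19, 18, [99, 87]]
After line 3 (extend unpacks [56], adds 56): lst = [9, 3, 19, 18, [99, 87], 56]
After line 4: result = len(lst) = 6

6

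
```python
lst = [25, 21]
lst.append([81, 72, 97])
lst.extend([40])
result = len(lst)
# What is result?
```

After line 1: lst = [25, 21]
After line 2 (append adds [81, 72, 97] as single element): lst = [25, 21, [81, 72, 97]]
After line 3 (extend unpacks [40], adds 40): lst = [25, 21, [81, 72, 97], 40]
After line 4: result = len(lst) = 4

4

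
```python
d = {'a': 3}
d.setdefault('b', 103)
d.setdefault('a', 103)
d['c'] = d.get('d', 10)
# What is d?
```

After line 1: d = {'a': 3}
After line 2 (setdefault adds 'b'=103): d = {'a': 3, 'b': 103}
After line 3 (setdefault 'a' no-op, already exists): d = {'a': 3, 'b': 103}
After line 4 (get('d', 10) returns default since 'd' not in d): d = {'a': 3, 'b': 103, 'c': 10}

{'a': 3, 'b': 103, 'c': 10}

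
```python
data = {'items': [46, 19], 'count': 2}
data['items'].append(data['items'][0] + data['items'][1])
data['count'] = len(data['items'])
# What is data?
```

After line 1: data = {'items': [46, 19], 'count': 2}
After line 2 (append 46 + 19 = 65): data = {'items': [46, 19, 65], 'count': 2}
After line 3 (count = len(items) = 3): data = {'items': [46, 19, 65], 'count': 3}

{'items': [46, 19, 65], 'count': 3}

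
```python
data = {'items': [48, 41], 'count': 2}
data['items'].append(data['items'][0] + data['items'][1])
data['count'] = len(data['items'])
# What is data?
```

After line 1: data = {'items': [48, 41], 'count': 2}
After line 2 (append 48 + 41 = 89): data = {'items': [48, 41, 89], 'count': 2}
After line 3 (count = len(items) = 3): data = {'items': [48, 41, 89], 'count': 3}

{'items': [48, 41, 89], 'count': 3}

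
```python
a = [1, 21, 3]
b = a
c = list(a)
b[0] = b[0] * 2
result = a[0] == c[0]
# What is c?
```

After line 1: a = [1, 21, 3]
After line 2 (b = a, alias): a = [1, 21, 3], b = [1, 21, 3]
After line 3 (c = list(a) is a copy, new object): c = [1, 21, 3]
After line 4 (b[0] = 1 * 2 = 2; mutates shared a/b): a = b = [2, 21, 3], c = [1, 21, 3]
After line 5 (a[0] = 2, c[0] = 1; result = False)

[1, 21, 3]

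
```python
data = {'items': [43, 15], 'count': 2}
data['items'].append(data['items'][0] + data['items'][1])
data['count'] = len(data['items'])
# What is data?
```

After line 1: data = {'items': [43, 15], 'count': 2}
After line 2 (append 43 + 15 = 58): data = {'items': [43, 15, 58], 'count': 2}
After line 3 (count = len(items) = 3): data = {'items': [43, 15, 58], 'count': 3}

{'items': [43, 15, 58], 'count': 3}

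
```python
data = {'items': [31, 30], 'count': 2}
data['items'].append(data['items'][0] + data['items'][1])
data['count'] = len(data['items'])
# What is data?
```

After line 1: data = {'items': [31, 30], 'count': 2}
After line 2 (append 31 + 30 = 61): data = {'items': [31, 30, 61], 'count': 2}
After line 3 (count = len(items) = 3): data = {'items': [31, 30, 61], 'count': 3}

{'items': [31, 30, 61], 'count': 3}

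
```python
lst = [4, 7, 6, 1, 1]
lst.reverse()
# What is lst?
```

[1, 1, 6, 7, 4]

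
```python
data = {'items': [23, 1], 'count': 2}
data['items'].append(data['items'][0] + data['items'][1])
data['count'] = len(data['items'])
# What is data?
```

After line 1: data = {'items': [23, 1], 'count': 2}
After line 2 (append 23 + 1 = 24): data = {'items': [23, 1, 24], 'count': 2}
After line 3 (count = len(items) = 3): data = {'items': [23, 1, 24], 'count': 3}

{'items': [23, 1, 24], 'count': 3}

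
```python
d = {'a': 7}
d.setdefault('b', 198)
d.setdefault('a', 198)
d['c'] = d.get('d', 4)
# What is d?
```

After line 1: d = {'a': 7}
After line 2 (setdefault adds 'b'=198): d = {'a': 7, 'b': 198}
After line 3 (setdefault 'a' no-op, already exists): d = {'a': 7, 'b': 198}
After line 4 (get('d', 4) returns default since 'd' not in d): d = {'a': 7, 'b': 198, 'c': 4}

{'a': 7, 'b': 198, 'c': 4}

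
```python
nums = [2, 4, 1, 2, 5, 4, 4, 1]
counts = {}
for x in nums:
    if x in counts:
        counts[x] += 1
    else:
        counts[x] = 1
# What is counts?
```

Initial: counts = {}, nums = [2, 4, 1, 2, 5, 4, 4, 1]
See 2: counts = {2: 1}
See 4: counts = {2: 1, 4: 1}
See 1: counts = {2: 1, 4: 1, 1: 1}
See 2: counts = {2: 2, 4: 1, 1: 1}
See 5: counts = {2: 2, 4: 1, 1: 1, 5: 1}
See 4: counts = {2: 2, 4: 2, 1: 1, 5: 1}
See 4: counts = {2: 2, 4: 3, 1: 1, 5: 1}
See 1: counts = {2: 2, 4: 3, 1: 2, 5: 1}

{2: 2, 4: 3, 1: 2, 5: 1}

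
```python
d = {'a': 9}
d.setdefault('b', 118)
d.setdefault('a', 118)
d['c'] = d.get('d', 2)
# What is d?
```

After line 1: d = {'a': 9}
After line 2 (setdefault adds 'b'=118): d = {'a': 9, 'b': 118}
After line 3 (setdefault 'a' no-op, already exists): d = {'a': 9, 'b': 118}
After line 4 (get('d', 2) returns default since 'd' not in d): d = {'a': 9, 'b': 118, 'c': 2}

{'a': 9, 'b': 118, 'c': 2}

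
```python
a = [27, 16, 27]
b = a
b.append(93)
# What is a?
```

After line 1: a = [27, 16, 27]
After line 2 (b = a is an alias, same object): a = [27, 16, 27], b = [27, 16, 27]
After line 3 (b.append mutates the shared list): a = [27, 16, 27, 93], b = [27, 16, 27, 93]

[27, 16, 27, 93]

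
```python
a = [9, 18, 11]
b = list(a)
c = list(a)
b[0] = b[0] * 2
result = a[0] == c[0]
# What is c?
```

After line 1: a = [9, 18, 11]
After line 2 (b = list(a), copy): a = [9, 18, 11], b = [9, 18, 11]
After line 3 (c = list(a) is a copy, new object): c = [9, 18, 11]
After line 4 (b[0] = 9 * 2 = 18; only b mutates (copy)): a = [9, 18, 11], b = [18, 18, 11], c = [9, 18, 11]
After line 5 (a[0] = 9, c[0] = 9; result = True)

[9, 18, 11]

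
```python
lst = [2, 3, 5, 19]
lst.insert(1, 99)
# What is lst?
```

[2, 99, 3, 5, 19]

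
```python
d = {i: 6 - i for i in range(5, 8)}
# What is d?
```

{5: 1, 6: 0, 7: -1}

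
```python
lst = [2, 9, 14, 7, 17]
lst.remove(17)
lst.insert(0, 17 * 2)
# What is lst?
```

After line 1: lst = [2, 9, 14, 7, 17]
After line 2 (remove first 17): lst = [2, 9, 14, 7]
After line 3 (insert 34 at index 0): lst = [34, 2, 9, 14, 7]

[34, 2, 9, 14, 7]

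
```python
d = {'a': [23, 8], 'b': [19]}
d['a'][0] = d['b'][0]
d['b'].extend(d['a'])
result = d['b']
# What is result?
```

After line 1: d = {'a': [23, 8], 'b': [19]}
After line 2 (a[0] = b[0] = 19): d = {'a': [19, 8], 'b': [19]}
After line 3 (b.extend(a) appends [19, 8]): d = {'a': [19, 8], 'b': [19, 19, 8]}
After line 4: result = d['b'] = [19, 19, 8]

[19, 19, 8]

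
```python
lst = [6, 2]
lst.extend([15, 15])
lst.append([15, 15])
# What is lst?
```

After line 1: lst = [6, 2]
After line 2 (extend unpacks [15, 15]): lst = [6, 2, 15, 15]
After line 3 (append adds [15, 15] as single element): lst = [6, 2, 15, 15, [15, 15]]

[6, 2, 15, 15, [15, 15]]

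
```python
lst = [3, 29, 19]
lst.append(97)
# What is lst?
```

[3, 29, 19, 97]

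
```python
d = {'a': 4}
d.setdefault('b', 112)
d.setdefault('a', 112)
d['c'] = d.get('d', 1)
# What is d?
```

After line 1: d = {'a': 4}
After line 2 (setdefault adds 'b'=112): d = {'a': 4, 'b': 112}
After line 3 (setdefault 'a' no-op, already exists): d = {'a': 4, 'b': 112}
After line 4 (get('d', 1) returns default since 'd' not in d): d = {'a': 4, 'b': 112, 'c': 1}

{'a': 4, 'b': 112, 'c': 1}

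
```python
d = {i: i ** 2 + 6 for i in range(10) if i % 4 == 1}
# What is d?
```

{1: 7, 5: 31, 9: 87}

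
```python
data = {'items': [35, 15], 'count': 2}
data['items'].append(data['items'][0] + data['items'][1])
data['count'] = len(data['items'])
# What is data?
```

After line 1: data = {'items': [35, 15], 'count': 2}
After line 2 (append 35 + 15 = 50): data = {'items': [35, 15, 50], 'count': 2}
After line 3 (count = len(items) = 3): data = {'items': [35, 15, 50], 'count': 3}

{'items': [35, 15, 50], 'count': 3}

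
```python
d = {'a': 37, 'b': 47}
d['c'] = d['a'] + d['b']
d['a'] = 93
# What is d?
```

After line 1: d = {'a': 37, 'b': 47}
After line 2 (d['c'] = 37 + 47): d = {'a': 37, 'b': 47, 'c': 84}
After line 3: d = {'a': 93, 'b': 47, 'c': 84}

{'a': 93, 'b': 47, 'c': 84}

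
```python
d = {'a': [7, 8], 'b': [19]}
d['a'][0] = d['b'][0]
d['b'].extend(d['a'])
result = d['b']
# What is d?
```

After line 1: d = {'a': [7, 8], 'b': [19]}
After line 2 (a[0] = b[0] = 19): d = {'a': [19, 8], 'b': [19]}
After line 3 (b.extend(a) appends [19, 8]): d = {'a': [19, 8], 'b': [19, 19, 8]}
After line 4: result = d['b'] = [19, 19, 8]

{'a': [19, 8], 'b': [19, 19, 8]}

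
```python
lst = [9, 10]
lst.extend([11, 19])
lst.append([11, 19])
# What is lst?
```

After line 1: lst = [9, 10]
After line 2 (extend unpacks [11, 19]): lst = [9, 10, 11, 19]
After line 3 (append adds [11, 19] as single element): lst = [9, 10, 11, 19, [11, 19]]

[9, 10, 11, 19, [11, 19]]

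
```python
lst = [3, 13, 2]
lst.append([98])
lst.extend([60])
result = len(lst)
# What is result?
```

After line 1: lst = [3, 13, 2]
After line 2 (append adds [98] as single element): lst = [3, 13, 2, [98]]
After line 3 (extend unpacks [60], adds 60): lst = [3, 13, 2, [98], 60]
After line 4: result = len(lst) = 5

5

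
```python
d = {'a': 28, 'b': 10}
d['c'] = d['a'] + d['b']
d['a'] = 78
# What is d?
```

After line 1: d = {'a': 28, 'b': 10}
After line 2 (d['c'] = 28 + 10): d = {'a': 28, 'b': 10, 'c': 38}
After line 3: d = {'a': 78, 'b': 10, 'c': 38}

{'a': 78, 'b': 10, 'c': 38}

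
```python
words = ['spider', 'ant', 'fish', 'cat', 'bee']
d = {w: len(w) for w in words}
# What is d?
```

{'spider': 6, 'ant': 3, 'fish': 4, 'cat': 3, 'bee': 3}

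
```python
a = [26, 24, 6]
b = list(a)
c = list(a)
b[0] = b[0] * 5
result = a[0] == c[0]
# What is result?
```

After line 1: a = [26, 24, 6]
After line 2 (b = list(a), copy): a = [26, 24, 6], b = [26, 24, 6]
After line 3 (c = list(a) is a copy, new object): c = [26, 24, 6]
After line 4 (b[0] = 26 * 5 = 130; only b mutates (copy)): a = [26, 24, 6], b = [130, 24, 6], c = [26, 24, 6]
After line 5 (a[0] = 26, c[0] = 26; result = True)

True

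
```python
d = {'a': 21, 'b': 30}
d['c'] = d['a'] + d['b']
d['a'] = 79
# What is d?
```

After line 1: d = {'a': 21, 'b': 30}
After line 2 (d['c'] = 21 + 30): d = {'a': 21, 'b': 30, 'c': 51}
After line 3: d = {'a': 79, 'b': 30, 'c': 51}

{'a': 79, 'b': 30, 'c': 51}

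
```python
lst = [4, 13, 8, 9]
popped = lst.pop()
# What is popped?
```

9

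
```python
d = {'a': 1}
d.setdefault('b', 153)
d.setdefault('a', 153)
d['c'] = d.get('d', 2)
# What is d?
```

After line 1: d = {'a': 1}
After line 2 (setdefault adds 'b'=153): d = {'a': 1, 'b': 153}
After line 3 (setdefault 'a' no-op, already exists): d = {'a': 1, 'b': 153}
After line 4 (get('d', 2) returns default since 'd' not in d): d = {'a': 1, 'b': 153, 'c': 2}

{'a': 1, 'b': 153, 'c': 2}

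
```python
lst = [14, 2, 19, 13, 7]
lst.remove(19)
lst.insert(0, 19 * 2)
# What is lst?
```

After line 1: lst = [14, 2, 19, 13, 7]
After line 2 (remove first 19): lst = [14, 2, 13, 7]
After line 3 (insert 38 at index 0): lst = [38, 14, 2, 13, 7]

[38, 14, 2, 13, 7]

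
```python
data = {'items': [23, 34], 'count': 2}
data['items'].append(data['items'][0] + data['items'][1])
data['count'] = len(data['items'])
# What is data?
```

After line 1: data = {'items': [23, 34], 'count': 2}
After line 2 (append 23 + 34 = 57): data = {'items': [23, 34, 57], 'count': 2}
After line 3 (count = len(items) = 3): data = {'items': [23, 34, 57], 'count': 3}

{'items': [23, 34, 57], 'count': 3}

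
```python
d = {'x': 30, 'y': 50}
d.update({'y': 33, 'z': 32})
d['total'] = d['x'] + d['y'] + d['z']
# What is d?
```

After line 1: d = {'x': 30, 'y': 50}
After line 2 (y overwritten, z added): d = {'x': 30, 'y': 33, 'z': 32}
After line 3 (total = 30 + 33 + 32 = 95): d = {'x': 30, 'y': 33, 'z': 32, 'total': 95}

{'x': 30, 'y': 33, 'z': 32, 'total': 95}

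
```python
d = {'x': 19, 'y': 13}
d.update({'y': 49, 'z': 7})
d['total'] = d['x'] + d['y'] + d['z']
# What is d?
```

After line 1: d = {'x': 19, 'y': 13}
After line 2 (y overwritten, z added): d = {'x': 19, 'y': 49, 'z': 7}
After line 3 (total = 19 + 49 + 7 = 75): d = {'x': 19, 'y': 49, 'z': 7, 'total': 75}

{'x': 19, 'y': 49, 'z': 7, 'total': 75}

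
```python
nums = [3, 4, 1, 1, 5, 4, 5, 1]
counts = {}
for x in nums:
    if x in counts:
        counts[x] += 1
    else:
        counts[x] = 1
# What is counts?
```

Initial: counts = {}, nums = [3, 4, 1, 1, 5, 4, 5, 1]
See 3: counts = {3: 1}
See 4: counts = {3: 1, 4: 1}
See 1: counts = {3: 1, 4: 1, 1: 1}
See 1: counts = {3: 1, 4: 1, 1: 2}
See 5: counts = {3: 1, 4: 1, 1: 2, 5: 1}
See 4: counts = {3: 1, 4: 2, 1: 2, 5: 1}
See 5: counts = {3: 1, 4: 2, 1: 2, 5: 2}
See 1: counts = {3: 1, 4: 2, 1: 3, 5: 2}

{3: 1, 4: 2, 1: 3, 5: 2}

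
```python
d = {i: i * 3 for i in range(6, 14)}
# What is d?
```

{6: 18, 7: 21, 8: 24, 9: 27, 10: 30, 11: 33, 12: 36, 13: 39}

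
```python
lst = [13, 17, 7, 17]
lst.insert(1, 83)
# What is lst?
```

[13, 83, 17, 7, 17]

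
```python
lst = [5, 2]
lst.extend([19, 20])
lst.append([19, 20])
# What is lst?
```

After line 1: lst = [5, 2]
After line 2 (extend unpacks [19, 20]): lst = [5, 2, 19, 20]
After line 3 (append adds [19, 20] as single element): lst = [5, 2, 19, 20, [19, 20]]

[5, 2, 19, 20, [19, 20]]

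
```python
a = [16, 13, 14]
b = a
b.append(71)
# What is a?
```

After line 1: a = [16, 13, 14]
After line 2 (b = a is an alias, same object): a = [16, 13, 14], b = [16, 13, 14]
After line 3 (b.append mutates the shared list): a = [16, 13, 14, 71], b = [16, 13, 14, 71]

[16, 13, 14, 71]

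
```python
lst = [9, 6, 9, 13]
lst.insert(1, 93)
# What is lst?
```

[9, 93, 6, 9, 13]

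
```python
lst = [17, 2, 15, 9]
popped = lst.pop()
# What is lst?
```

[17, 2, 15]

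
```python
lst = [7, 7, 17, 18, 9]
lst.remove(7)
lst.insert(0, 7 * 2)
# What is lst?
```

After line 1: lst = [7, 7, 17, 18, 9]
After line 2 (remove first 7): lst = [7, 17, 18, 9]
After line 3 (insert 14 at index 0): lst = [14, 7, 17, 18, 9]

[14, 7, 17, 18, 9]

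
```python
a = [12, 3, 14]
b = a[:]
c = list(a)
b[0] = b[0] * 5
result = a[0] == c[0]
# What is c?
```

After line 1: a = [12, 3, 14]
After line 2 (b = a[:], copy): a = [12, 3, 14], b = [12, 3, 14]
After line 3 (c = list(a) is a copy, new object): c = [12, 3, 14]
After line 4 (b[0] = 12 * 5 = 60; only b mutates (copy)): a = [12, 3, 14], b = [60, 3, 14], c = [12, 3, 14]
After line 5 (a[0] = 12, c[0] = 12; result = True)

[12, 3, 14]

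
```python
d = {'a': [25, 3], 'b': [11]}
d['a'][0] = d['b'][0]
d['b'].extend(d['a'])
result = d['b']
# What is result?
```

After line 1: d = {'a': [25, 3], 'b': [11]}
After line 2 (a[0] = b[0] = 11): d = {'a': [11, 3], 'b': [11]}
After line 3 (b.extend(a) appends [11, 3]): d = {'a': [11, 3], 'b': [11, 11, 3]}
After line 4: result = d['b'] = [11, 11, 3]

[11, 11, 3]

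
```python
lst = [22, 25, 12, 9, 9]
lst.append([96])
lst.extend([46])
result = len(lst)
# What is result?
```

After line 1: lst = [22, 25, 12, 9, 9]
After line 2 (append adds [96] as single element): lst = [22, 25, 12, 9, 9, [96]]
After line 3 (extend unpacks [46], adds 46): lst = [22, 25, 12, 9, 9, [96], 46]
After line 4: result = len(lst) = 7

7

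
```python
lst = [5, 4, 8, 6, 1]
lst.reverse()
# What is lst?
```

[1, 6, 8, 4, 5]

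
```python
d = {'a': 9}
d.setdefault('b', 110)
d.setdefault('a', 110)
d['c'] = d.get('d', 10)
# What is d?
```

After line 1: d = {'a': 9}
After line 2 (setdefault adds 'b'=110): d = {'a': 9, 'b': 110}
After line 3 (setdefault 'a' no-op, already exists): d = {'a': 9, 'b': 110}
After line 4 (get('d', 10) returns default since 'd' not in d): d = {'a': 9, 'b': 110, 'c': 10}

{'a': 9, 'b': 110, 'c': 10}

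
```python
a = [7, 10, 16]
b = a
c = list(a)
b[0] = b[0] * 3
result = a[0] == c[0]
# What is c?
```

After line 1: a = [7, 10, 16]
After line 2 (b = a, alias): a = [7, 10, 16], b = [7, 10, 16]
After line 3 (c = list(a) is a copy, new object): c = [7, 10, 16]
After line 4 (b[0] = 7 * 3 = 21; mutates shared a/b): a = b = [21, 10, 16], c = [7, 10, 16]
After line 5 (a[0] = 21, c[0] = 7; result = False)

[7, 10, 16]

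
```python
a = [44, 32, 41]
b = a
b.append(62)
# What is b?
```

After line 1: a = [44, 32, 41]
After line 2 (b = a is an alias, same object): a = [44, 32, 41], b = [44, 32, 41]
After line 3 (b.append mutates the shared list): a = [44, 32, 41, 62], b = [44, 32, 41, 62]

[44, 32, 41, 62]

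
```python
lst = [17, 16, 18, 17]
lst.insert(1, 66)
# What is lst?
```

[17, 66, 16, 18, 17]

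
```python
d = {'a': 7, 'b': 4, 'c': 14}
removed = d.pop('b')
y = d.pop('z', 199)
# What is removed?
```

After line 1: d = {'a': 7, 'b': 4, 'c': 14}
After line 2 (pop 'b' returns 4): d = {'a': 7, 'c': 14}, removed = 4
After line 3 (pop 'z' missing, returns default 199): d = {'a': 7, 'c': 14}, y = 199

4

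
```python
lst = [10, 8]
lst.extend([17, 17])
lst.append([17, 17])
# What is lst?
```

After line 1: lst = [10, 8]
After line 2 (extend unpacks [17, 17]): lst = [10, 8, 17, 17]
After line 3 (append adds [17, 17] as single element): lst = [10, 8, 17, 17, [17, 17]]

[10, 8, 17, 17, [17, 17]]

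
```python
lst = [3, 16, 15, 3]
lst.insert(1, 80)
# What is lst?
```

[3, 80, 16, 15, 3]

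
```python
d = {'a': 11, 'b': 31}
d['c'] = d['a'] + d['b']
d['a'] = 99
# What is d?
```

After line 1: d = {'a': 11, 'b': 31}
After line 2 (d['c'] = 11 + 31): d = {'a': 11, 'b': 31, 'c': 42}
After line 3: d = {'a': 99, 'b': 31, 'c': 42}

{'a': 99, 'b': 31, 'c': 42}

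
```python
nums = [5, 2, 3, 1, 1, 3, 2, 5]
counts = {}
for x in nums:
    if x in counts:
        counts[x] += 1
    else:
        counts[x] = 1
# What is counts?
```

Initial: counts = {}, nums = [5, 2, 3, 1, 1, 3, 2, 5]
See 5: counts = {5: 1}
See 2: counts = {5: 1, 2: 1}
See 3: counts = {5: 1, 2: 1, 3: 1}
See 1: counts = {5: 1, 2: 1, 3: 1, 1: 1}
See 1: counts = {5: 1, 2: 1, 3: 1, 1: 2}
See 3: counts = {5: 1, 2: 1, 3: 2, 1: 2}
See 2: counts = {5: 1, 2: 2, 3: 2, 1: 2}
See 5: counts = {5: 2, 2: 2, 3: 2, 1: 2}

{5: 2, 2: 2, 3: 2, 1: 2}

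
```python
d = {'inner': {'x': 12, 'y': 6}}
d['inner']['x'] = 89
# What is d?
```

After line 1: d = {'inner': {'x': 12, 'y': 6}}
After line 2 (inner x overwritten): d = {'inner': {'x': 89, 'y': 6}}

{'inner': {'x': 89, 'y': 6}}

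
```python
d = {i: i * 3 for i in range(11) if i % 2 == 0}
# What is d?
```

{0: 0, 2: 6, 4: 12, 6: 18, 8: 24, 10: 30}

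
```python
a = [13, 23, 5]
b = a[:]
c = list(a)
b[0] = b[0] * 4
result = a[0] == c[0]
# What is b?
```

After line 1: a = [13, 23, 5]
After line 2 (b = a[:], copy): a = [13, 23, 5], b = [13, 23, 5]
After line 3 (c = list(a) is a copy, new object): c = [13, 23, 5]
After line 4 (b[0] = 13 * 4 = 52; only b mutates (copy)): a = [13, 23, 5], b = [52, 23, 5], c = [13, 23, 5]
After line 5 (a[0] = 13, c[0] = 13; result = True)

[52, 23, 5]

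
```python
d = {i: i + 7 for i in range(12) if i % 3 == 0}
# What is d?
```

{0: 7, 3: 10, 6: 13, 9: 16}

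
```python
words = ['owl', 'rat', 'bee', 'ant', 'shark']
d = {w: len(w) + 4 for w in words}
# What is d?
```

{'owl': 7, 'rat': 7, 'bee': 7, 'ant': 7, 'shark': 9}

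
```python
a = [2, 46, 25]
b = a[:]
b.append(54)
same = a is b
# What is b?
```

After line 1: a = [2, 46, 25]
After line 2 (b = a[:] is a shallow copy, new object): a = [2, 46, 25], b = [2, 46, 25]
After line 3 (append only mutates b): a = [2, 46, 25], b = [2, 46, 25, 54]
After line 4 (same = a is b; different objects -> False): same = False

[2, 46, 25, 54]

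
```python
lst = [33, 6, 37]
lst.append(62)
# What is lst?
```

[33, 6, 37, 62]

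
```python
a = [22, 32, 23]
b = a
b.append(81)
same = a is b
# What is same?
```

After line 1: a = [22, 32, 23]
After line 2 (b = a is an alias, same object): a = [22, 32, 23], b = [22, 32, 23]
After line 3 (b.append mutates the shared list): a = [22, 32, 23, 81], b = [22, 32, 23, 81]
After line 4 (same = a is b; same object -> True): same = True

True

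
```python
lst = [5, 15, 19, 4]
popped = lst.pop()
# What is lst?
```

[5, 15, 19]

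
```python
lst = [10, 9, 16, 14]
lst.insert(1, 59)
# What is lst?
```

[10, 59, 9, 16, 14]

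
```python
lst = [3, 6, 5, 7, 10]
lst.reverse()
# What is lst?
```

[10, 7, 5, 6, 3]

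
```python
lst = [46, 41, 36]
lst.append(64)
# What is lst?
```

[46, 41, 36, 64]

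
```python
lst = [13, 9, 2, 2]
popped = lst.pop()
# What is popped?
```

2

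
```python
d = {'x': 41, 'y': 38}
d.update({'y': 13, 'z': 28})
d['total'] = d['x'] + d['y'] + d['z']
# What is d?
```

After line 1: d = {'x': 41, 'y': 38}
After line 2 (y overwritten, z added): d = {'x': 41, 'y': 13, 'z': 28}
After line 3 (total = 41 + 13 + 28 = 82): d = {'x': 41, 'y': 13, 'z': 28, 'total': 82}

{'x': 41, 'y': 13, 'z': 28, 'total': 82}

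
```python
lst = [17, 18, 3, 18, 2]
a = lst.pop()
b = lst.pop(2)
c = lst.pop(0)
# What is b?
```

After line 1: lst = [17, 18, 3, 18, 2]
After line 2 (pop() -> a = 2): lst = [17, 18, 3, 18]
After line 3 (pop(2) -> b = 3): lst = [17, 18, 18]
After line 4 (pop(0) -> c = 17): lst = [18, 18]

3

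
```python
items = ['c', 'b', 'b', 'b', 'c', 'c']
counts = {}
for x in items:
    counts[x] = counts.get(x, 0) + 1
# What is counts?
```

Initial: counts = {}, items = ['c', 'b', 'b', 'b', 'c', 'c']
See 'c': counts = {'c': 1}
See 'b': counts = {'c': 1, 'b': 1}
See 'b': counts = {'c': 1, 'b': 2}
See 'b': counts = {'c': 1, 'b': 3}
See 'c': counts = {'c': 2, 'b': 3}
See 'c': counts = {'c': 3, 'b': 3}

{'c': 3, 'b': 3}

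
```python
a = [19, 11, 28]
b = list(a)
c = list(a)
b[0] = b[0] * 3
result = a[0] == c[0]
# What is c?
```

After line 1: a = [19, 11, 28]
After line 2 (b = list(a), copy): a = [19, 11, 28], b = [19, 11, 28]
After line 3 (c = list(a) is a copy, new object): c = [19, 11, 28]
After line 4 (b[0] = 19 * 3 = 57; only b mutates (copy)): a = [19, 11, 28], b = [57, 11, 28], c = [19, 11, 28]
After line 5 (a[0] = 19, c[0] = 19; result = True)

[19, 11, 28]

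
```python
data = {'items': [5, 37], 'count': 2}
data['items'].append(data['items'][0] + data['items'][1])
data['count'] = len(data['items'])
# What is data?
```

After line 1: data = {'items': [5, 37], 'count': 2}
After line 2 (append 5 + 37 = 42): data = {'items': [5, 37, 42], 'count': 2}
After line 3 (count = len(items) = 3): data = {'items': [5, 37, 42], 'count': 3}

{'items': [5, 37, 42], 'count': 3}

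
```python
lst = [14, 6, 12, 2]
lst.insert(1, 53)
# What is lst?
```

[14, 53, 6, 12, 2]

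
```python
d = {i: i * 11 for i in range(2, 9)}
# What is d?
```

{2: 22, 3: 33, 4: 44, 5: 55, 6: 66, 7: 77, 8: 88}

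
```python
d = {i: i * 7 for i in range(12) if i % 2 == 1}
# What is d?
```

{1: 7, 3: 21, 5: 35, 7: 49, 9: 63, 11: 77}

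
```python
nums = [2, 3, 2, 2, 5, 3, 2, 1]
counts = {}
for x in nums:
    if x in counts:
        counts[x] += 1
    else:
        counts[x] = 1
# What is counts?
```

Initial: counts = {}, nums = [2, 3, 2, 2, 5, 3, 2, 1]
See 2: counts = {2: 1}
See 3: counts = {2: 1, 3: 1}
See 2: counts = {2: 2, 3: 1}
See 2: counts = {2: 3, 3: 1}
See 5: counts = {2: 3, 3: 1, 5: 1}
See 3: counts = {2: 3, 3: 2, 5: 1}
See 2: counts = {2: 4, 3: 2, 5: 1}
See 1: counts = {2: 4, 3: 2, 5: 1, 1: 1}

{2: 4, 3: 2, 5: 1, 1: 1}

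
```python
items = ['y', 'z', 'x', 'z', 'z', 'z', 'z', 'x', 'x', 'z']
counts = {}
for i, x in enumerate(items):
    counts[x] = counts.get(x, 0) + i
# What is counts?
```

Initial: counts = {}, items = ['y', 'z', 'x', 'z', 'z', 'z', 'z', 'x', 'x', 'z']
i=0, x='y': counts = {'y': 0}
i=1, x='z': counts = {'y': 0, 'z': 1}
i=2, x='x': counts = {'y': 0, 'z': 1, 'x': 2}
i=3, x='z': counts = {'y': 0, 'z': 4, 'x': 2}
i=4, x='z': counts = {'y': 0, 'z': 8, 'x': 2}
i=5, x='z': counts = {'y': 0, 'z': 13, 'x': 2}
i=6, x='z': counts = {'y': 0, 'z': 19, 'x': 2}
i=7, x='x': counts = {'y': 0, 'z': 19, 'x': 9}
i=8, x='x': counts = {'y': 0, 'z': 19, 'x': 17}
i=9, x='z': counts = {'y': 0, 'z': 28, 'x': 17}

{'y': 0, 'z': 28, 'x': 17}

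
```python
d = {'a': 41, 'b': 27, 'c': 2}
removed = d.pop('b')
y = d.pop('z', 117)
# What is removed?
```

After line 1: d = {'a': 41, 'b': 27, 'c': 2}
After line 2 (pop 'b' returns 27): d = {'a': 41, 'c': 2}, removed = 27
After line 3 (pop 'z' missing, returns default 117): d = {'a': 41, 'c': 2}, y = 117

27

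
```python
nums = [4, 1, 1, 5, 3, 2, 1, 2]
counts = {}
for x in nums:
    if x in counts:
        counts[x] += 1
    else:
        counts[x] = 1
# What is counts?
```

Initial: counts = {}, nums = [4, 1, 1, 5, 3, 2, 1, 2]
See 4: counts = {4: 1}
See 1: counts = {4: 1, 1: 1}
See 1: counts = {4: 1, 1: 2}
See 5: counts = {4: 1, 1: 2, 5: 1}
See 3: counts = {4: 1, 1: 2, 5: 1, 3: 1}
See 2: counts = {4: 1, 1: 2, 5: 1, 3: 1, 2: 1}
See 1: counts = {4: 1, 1: 3, 5: 1, 3: 1, 2: 1}
See 2: counts = {4: 1, 1: 3, 5: 1, 3: 1, 2: 2}

{4: 1, 1: 3, 5: 1, 3: 1, 2: 2}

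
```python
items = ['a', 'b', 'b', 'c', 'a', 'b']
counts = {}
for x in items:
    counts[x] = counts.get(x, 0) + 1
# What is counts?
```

Initial: counts = {}, items = ['a', 'b', 'b', 'c', 'a', 'b']
See 'a': counts = {'a': 1}
See 'b': counts = {'a': 1, 'b': 1}
See 'b': counts = {'a': 1, 'b': 2}
See 'c': counts = {'a': 1, 'b': 2, 'c': 1}
See 'a': counts = {'a': 2, 'b': 2, 'c': 1}
See 'b': counts = {'a': 2, 'b': 3, 'c': 1}

{'a': 2, 'b': 3, 'c': 1}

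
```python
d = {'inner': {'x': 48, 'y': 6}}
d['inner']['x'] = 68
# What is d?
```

After line 1: d = {'inner': {'x': 48, 'y': 6}}
After line 2 (inner x overwritten): d = {'inner': {'x': 68, 'y': 6}}

{'inner': {'x': 68, 'y': 6}}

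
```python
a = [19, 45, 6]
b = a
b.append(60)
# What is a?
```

After line 1: a = [19, 45, 6]
After line 2 (b = a is an alias, same object): a = [19, 45, 6], b = [19, 45, 6]
After line 3 (b.append mutates the shared list): a = [19, 45, 6, 60], b = [19, 45, 6, 60]

[19, 45, 6, 60]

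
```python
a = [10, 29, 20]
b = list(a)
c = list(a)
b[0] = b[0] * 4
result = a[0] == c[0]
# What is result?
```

After line 1: a = [10, 29, 20]
After line 2 (b = list(a), copy): a = [10, 29, 20], b = [10, 29, 20]
After line 3 (c = list(a) is a copy, new object): c = [10, 29, 20]
After line 4 (b[0] = 10 * 4 = 40; only b mutates (copy)): a = [10, 29, 20], b = [40, 29, 20], c = [10, 29, 20]
After line 5 (a[0] = 10, c[0] = 10; result = True)

True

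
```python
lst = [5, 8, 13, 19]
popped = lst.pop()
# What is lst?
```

[5, 8, 13]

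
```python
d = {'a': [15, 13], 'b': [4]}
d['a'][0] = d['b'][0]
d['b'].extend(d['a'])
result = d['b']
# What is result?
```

After line 1: d = {'a': [15, 13], 'b': [4]}
After line 2 (a[0] = b[0] = 4): d = {'a': [4, 13], 'b': [4]}
After line 3 (b.extend(a) appends [4, 13]): d = {'a': [4, 13], 'b': [4, 4, 13]}
After line 4: result = d['b'] = [4, 4, 13]

[4, 4, 13]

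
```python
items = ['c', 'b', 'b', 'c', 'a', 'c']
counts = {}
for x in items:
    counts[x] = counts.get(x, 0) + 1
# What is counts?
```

Initial: counts = {}, items = ['c', 'b', 'b', 'c', 'a', 'c']
See 'c': counts = {'c': 1}
See 'b': counts = {'c': 1, 'b': 1}
See 'b': counts = {'c': 1, 'b': 2}
See 'c': counts = {'c': 2, 'b': 2}
See 'a': counts = {'c': 2, 'b': 2, 'a': 1}
See 'c': counts = {'c': 3, 'b': 2, 'a': 1}

{'c': 3, 'b': 2, 'a': 1}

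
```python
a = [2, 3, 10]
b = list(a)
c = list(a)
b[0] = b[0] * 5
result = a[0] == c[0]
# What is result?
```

After line 1: a = [2, 3, 10]
After line 2 (b = list(a), copy): a = [2, 3, 10], b = [2, 3, 10]
After line 3 (c = list(a) is a copy, new object): c = [2, 3, 10]
After line 4 (b[0] = 2 * 5 = 10; only b mutates (copy)): a = [2, 3, 10], b = [10, 3, 10], c = [2, 3, 10]
After line 5 (a[0] = 2, c[0] = 2; result = True)

True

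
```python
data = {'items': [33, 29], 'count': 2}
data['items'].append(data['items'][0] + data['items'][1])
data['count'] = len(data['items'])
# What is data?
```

After line 1: data = {'items': [33, 29], 'count': 2}
After line 2 (append 33 + 29 = 62): data = {'items': [33, 29, 62], 'count': 2}
After line 3 (count = len(items) = 3): data = {'items': [33, 29, 62], 'count': 3}

{'items': [33, 29, 62], 'count': 3}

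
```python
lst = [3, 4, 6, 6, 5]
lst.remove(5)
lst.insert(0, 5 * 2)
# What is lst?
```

After line 1: lst = [3, 4, 6, 6, 5]
After line 2 (remove first 5): lst = [3, 4, 6, 6]
After line 3 (insert 10 at index 0): lst = [10, 3, 4, 6, 6]

[10, 3, 4, 6, 6]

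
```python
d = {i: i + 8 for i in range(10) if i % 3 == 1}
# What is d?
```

{1: 9, 4: 12, 7: 15}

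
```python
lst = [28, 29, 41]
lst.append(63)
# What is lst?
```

[28, 29, 41, 63]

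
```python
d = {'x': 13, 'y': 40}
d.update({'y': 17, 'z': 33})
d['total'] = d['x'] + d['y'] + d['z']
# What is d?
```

After line 1: d = {'x': 13, 'y': 40}
After line 2 (y overwritten, z added): d = {'x': 13, 'y': 17, 'z': 33}
After line 3 (total = 13 + 17 + 33 = 63): d = {'x': 13, 'y': 17, 'z': 33, 'total': 63}

{'x': 13, 'y': 17, 'z': 33, 'total': 63}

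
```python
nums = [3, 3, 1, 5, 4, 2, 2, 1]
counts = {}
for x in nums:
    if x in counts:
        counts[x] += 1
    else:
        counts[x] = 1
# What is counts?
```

Initial: counts = {}, nums = [3, 3, 1, 5, 4, 2, 2, 1]
See 3: counts = {3: 1}
See 3: counts = {3: 2}
See 1: counts = {3: 2, 1: 1}
See 5: counts = {3: 2, 1: 1, 5: 1}
See 4: counts = {3: 2, 1: 1, 5: 1, 4: 1}
See 2: counts = {3: 2, 1: 1, 5: 1, 4: 1, 2: 1}
See 2: counts = {3: 2, 1: 1, 5: 1, 4: 1, 2: 2}
See 1: counts = {3: 2, 1: 2, 5: 1, 4: 1, 2: 2}

{3: 2, 1: 2, 5: 1, 4: 1, 2: 2}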